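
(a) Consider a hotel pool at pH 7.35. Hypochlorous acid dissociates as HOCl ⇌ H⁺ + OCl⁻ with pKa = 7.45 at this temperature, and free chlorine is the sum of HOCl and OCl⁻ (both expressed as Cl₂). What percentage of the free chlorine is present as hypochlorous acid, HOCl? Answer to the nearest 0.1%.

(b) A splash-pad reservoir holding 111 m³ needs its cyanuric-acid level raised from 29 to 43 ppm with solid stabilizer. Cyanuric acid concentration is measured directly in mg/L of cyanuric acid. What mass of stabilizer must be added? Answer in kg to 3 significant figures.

(a) 55.7%; (b) 1.55 kg

(a) [OCl⁻]/[HOCl] = 10^(pH − pKa) = 10^(7.35 − 7.45) = 10^-0.10 = 0.7943.
(a) Fraction as HOCl = 1 / (1 + 0.7943) = 0.5573.

(b) Volume: 111 m³ = 111,000 L.
(b) CYA to add: (43 − 29) = 14 mg/L × 111,000 L = 1554 g cyanuric acid.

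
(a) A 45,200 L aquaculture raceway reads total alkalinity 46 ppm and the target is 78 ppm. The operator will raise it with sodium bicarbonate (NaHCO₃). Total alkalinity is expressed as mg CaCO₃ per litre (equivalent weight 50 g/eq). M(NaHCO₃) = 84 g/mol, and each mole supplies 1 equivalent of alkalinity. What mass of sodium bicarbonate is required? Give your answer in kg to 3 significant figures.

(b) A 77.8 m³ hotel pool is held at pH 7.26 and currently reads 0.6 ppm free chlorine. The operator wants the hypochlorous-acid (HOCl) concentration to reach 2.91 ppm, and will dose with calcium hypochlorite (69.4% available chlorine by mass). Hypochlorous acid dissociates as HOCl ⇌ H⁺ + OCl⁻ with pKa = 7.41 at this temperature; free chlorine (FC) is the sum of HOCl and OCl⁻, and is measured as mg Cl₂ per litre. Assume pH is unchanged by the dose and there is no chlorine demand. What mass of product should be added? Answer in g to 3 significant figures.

(a) 2.43 kg; (b) 490 g

(a) Alkalinity to add: (78 − 46) = 32 mg/L as CaCO₃ × 45,200 L = 1446 g as CaCO₃.
(a) Equivalents: 1446 g ÷ 50 g/eq = 28.93 eq.
(a) NaHCO₃ supplies 1 eq per mole → 28.93 mol.
(a) Mass: 28.93 mol × 84 g/mol = 2430 g.

(b) Volume: 77.8 m³ = 77,800 L.
(b) [OCl⁻]/[HOCl] = 10^(pH − pKa) = 10^(7.26 − 7.41) = 0.7079; fraction as HOCl = 1/(1 + 0.7079) = 0.5855.
(b) Free chlorine required for 2.91 ppm HOCl: 2.91 / 0.5855 = 4.97 ppm.
(b) FC to add: 4.97 − 0.6 = 4.37 mg/L as Cl₂.
(b) Cl₂ equivalent: 4.37 mg/L × 77,800 L = 340 g.
(b) Product at 69.4% available Cl: 340 / 0.694 = 489.9 g.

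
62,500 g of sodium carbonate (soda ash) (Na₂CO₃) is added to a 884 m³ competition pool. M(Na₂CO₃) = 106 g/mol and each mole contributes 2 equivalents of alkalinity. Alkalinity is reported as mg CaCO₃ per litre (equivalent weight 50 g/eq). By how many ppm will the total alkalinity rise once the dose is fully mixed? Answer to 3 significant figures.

Volume: 884 m³ = 884,000 L.
Moles of Na₂CO₃: 62,500 g ÷ 106 g/mol = 589.6 mol → 1179 eq of alkalinity.
As CaCO₃: 1179 eq × 50 g/eq = 58,960 g.
Rise: 58,960 g / 884,000 L × 1000 = 66.7 mg/L.

66.7 ppm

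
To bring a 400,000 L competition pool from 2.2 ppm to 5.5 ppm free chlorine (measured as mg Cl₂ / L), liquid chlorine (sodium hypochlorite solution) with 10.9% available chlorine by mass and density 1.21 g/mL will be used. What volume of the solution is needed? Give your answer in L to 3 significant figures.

10.0 L

Chlorine deficit: 5.5 − 2.2 = 3.3 ppm = 3.3 mg/L as Cl₂.
Cl₂ equivalent needed: 3.3 mg/L × 400,000 L = 1,320,000 mg = 1320 g.
Product at 10.9% available chlorine: 1320 / 0.109 = 12,110 g.
Volume at density 1.21 g/mL: 12,110 g ÷ 1.21 g/mL = 10,010 mL.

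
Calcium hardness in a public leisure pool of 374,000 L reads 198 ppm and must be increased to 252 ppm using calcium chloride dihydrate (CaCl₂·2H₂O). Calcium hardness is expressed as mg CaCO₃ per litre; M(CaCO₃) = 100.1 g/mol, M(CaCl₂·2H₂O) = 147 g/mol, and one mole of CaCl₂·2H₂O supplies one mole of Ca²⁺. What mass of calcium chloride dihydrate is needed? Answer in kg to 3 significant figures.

29.7 kg

Hardness to add: (252 − 198) = 54 mg/L as CaCO₃ × 374,000 L = 20,200 g as CaCO₃.
Moles of Ca²⁺ (1 mol Ca²⁺ ≡ 1 mol CaCO₃): 20,200 / 100.1 g/mol = 201.8 mol.
Mass of CaCl₂·2H₂O: 201.8 × 147 = 29,660 g.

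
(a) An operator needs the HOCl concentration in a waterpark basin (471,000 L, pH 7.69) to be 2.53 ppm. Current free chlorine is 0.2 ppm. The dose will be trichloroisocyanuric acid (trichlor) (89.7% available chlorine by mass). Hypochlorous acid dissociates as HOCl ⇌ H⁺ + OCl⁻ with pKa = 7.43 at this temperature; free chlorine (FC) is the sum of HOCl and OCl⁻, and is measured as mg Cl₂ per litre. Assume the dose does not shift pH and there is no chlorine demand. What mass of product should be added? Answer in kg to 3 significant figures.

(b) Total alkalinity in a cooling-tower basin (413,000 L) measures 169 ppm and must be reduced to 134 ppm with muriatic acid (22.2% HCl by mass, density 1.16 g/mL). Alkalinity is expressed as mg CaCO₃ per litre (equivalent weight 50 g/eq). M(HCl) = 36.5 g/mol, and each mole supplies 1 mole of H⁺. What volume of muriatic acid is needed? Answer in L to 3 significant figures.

(a) 3.64 kg; (b) 41.0 L

(a) [OCl⁻]/[HOCl] = 10^(pH − pKa) = 10^(7.69 − 7.43) = 1.82; fraction as HOCl = 1/(1 + 1.82) = 0.3546.
(a) Free chlorine required for 2.53 ppm HOCl: 2.53 / 0.3546 = 7.134 ppm.
(a) FC to add: 7.134 − 0.2 = 6.934 mg/L as Cl₂.
(a) Cl₂ equivalent: 6.934 mg/L × 471,000 L = 3266 g.
(a) Product at 89.7% available Cl: 3266 / 0.897 = 3641 g.

(b) Alkalinity to neutralize: (169 − 134) = 35 mg/L as CaCO₃ × 413,000 L = 14,460 g as CaCO₃.
(b) Equivalents of H⁺ required: 14,460 ÷ 50 g/eq = 289.1 eq = 289.1 mol HCl.
(b) Mass of HCl: 289.1 × 36.5 = 10,550 g.
(b) Mass of 22.2% solution: 10,550 / 0.222 = 47,530 g.
(b) Volume: 47,530 g ÷ 1.16 g/mL = 40,980 mL.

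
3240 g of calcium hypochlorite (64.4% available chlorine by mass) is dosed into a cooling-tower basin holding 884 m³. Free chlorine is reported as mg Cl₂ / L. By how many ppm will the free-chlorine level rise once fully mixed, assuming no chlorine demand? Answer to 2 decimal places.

2.36 ppm

Volume: 884 m³ = 884,000 L.
Available chlorine delivered: 3240 g × 0.644 = 2087 g as Cl₂.
Concentration rise: 2087 g / 884,000 L = 2.36 mg/L = 2.36 ppm.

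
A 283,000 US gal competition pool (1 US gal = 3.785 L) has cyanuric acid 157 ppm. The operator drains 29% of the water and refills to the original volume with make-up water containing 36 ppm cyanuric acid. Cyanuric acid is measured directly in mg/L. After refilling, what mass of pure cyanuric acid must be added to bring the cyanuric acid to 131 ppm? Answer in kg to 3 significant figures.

9.74 kg

Volume: 283,000 US gal × 3.785 L/gal = 1,071,155 L.
After draining 29% and refilling: 157 × 0.71 + 36 × 0.29 = 121.91 ppm.
Deficit to target: 131 − 121.91 = 9.09 mg/L.
Mass: 9.09 mg/L × 1,071,155 L = 9737 g cyanuric acid.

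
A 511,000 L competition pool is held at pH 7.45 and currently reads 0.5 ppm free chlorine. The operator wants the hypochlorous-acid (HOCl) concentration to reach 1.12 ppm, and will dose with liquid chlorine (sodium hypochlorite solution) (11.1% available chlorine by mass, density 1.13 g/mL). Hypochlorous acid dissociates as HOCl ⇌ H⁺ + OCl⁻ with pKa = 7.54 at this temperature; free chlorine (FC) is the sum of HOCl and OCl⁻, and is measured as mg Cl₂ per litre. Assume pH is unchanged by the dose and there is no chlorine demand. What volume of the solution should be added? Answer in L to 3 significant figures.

[OCl⁻]/[HOCl] = 10^(pH − pKa) = 10^(7.45 − 7.54) = 0.8128; fraction as HOCl = 1/(1 + 0.8128) = 0.5516.
Free chlorine required for 1.12 ppm HOCl: 1.12 / 0.5516 = 2.03 ppm.
FC to add: 2.03 − 0.5 = 1.53 mg/L as Cl₂.
Cl₂ equivalent: 1.53 mg/L × 511,000 L = 782 g.
Product at 11.1% available Cl: 782 / 0.111 = 7045 g.
Volume: 7045 g ÷ 1.13 g/mL = 6235 mL.

6.23 L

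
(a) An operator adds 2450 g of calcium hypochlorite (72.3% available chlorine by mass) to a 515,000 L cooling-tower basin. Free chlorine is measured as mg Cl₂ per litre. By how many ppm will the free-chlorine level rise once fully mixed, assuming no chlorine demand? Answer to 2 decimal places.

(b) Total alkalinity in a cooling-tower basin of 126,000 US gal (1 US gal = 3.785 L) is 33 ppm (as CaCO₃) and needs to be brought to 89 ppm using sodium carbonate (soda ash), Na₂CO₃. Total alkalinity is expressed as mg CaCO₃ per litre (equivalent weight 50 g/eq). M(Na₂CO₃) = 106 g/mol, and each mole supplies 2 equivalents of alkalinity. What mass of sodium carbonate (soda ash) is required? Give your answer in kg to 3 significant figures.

(a) 3.44 ppm; (b) 28.3 kg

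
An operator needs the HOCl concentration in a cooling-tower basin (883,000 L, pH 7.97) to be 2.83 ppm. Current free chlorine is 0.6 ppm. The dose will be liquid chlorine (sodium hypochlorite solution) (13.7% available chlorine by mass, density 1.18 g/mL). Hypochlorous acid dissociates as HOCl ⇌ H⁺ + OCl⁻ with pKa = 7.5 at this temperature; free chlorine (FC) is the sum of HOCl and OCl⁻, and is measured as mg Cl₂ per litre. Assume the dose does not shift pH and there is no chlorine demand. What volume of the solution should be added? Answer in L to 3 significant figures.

57.8 L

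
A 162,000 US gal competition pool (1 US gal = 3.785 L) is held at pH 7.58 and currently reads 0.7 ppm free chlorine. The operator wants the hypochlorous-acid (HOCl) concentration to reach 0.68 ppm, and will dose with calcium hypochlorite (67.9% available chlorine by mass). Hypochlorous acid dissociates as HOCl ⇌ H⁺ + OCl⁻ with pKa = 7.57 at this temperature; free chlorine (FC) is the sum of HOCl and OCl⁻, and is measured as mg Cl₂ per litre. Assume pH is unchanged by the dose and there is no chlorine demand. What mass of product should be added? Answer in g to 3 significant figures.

610 g

Volume: 162,000 US gal × 3.785 L/gal = 613,170 L.
[OCl⁻]/[HOCl] = 10^(pH − pKa) = 10^(7.58 − 7.57) = 1.023; fraction as HOCl = 1/(1 + 1.023) = 0.4942.
Free chlorine required for 0.68 ppm HOCl: 0.68 / 0.4942 = 1.376 ppm.
FC to add: 1.376 − 0.7 = 0.6758 mg/L as Cl₂.
Cl₂ equivalent: 0.6758 mg/L × 613,170 L = 414.4 g.
Product at 67.9% available Cl: 414.4 / 0.679 = 610.3 g.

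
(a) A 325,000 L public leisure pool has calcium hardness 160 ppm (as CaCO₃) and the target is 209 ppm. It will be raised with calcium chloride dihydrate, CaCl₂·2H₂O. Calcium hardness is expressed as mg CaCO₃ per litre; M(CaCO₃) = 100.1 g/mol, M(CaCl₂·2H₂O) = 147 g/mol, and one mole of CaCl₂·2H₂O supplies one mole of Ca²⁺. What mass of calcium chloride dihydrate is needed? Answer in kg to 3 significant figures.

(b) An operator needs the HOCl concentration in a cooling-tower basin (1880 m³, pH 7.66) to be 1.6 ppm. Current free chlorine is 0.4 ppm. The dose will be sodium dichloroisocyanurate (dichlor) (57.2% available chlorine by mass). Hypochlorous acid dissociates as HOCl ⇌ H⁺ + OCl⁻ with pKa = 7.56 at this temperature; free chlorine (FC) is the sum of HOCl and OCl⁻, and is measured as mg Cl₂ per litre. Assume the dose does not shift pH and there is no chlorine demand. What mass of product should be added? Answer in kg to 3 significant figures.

(a) Hardness to add: (209 − 160) = 49 mg/L as CaCO₃ × 325,000 L = 15,920 g as CaCO₃.
(a) Moles of Ca²⁺ (1 mol Ca²⁺ ≡ 1 mol CaCO₃): 15,920 / 100.1 g/mol = 159.1 mol.
(a) Mass of CaCl₂·2H₂O: 159.1 × 147 = 23,390 g.

(b) Volume: 1880 m³ = 1,880,000 L.
(b) [OCl⁻]/[HOCl] = 10^(pH − pKa) = 10^(7.66 − 7.56) = 1.259; fraction as HOCl = 1/(1 + 1.259) = 0.4427.
(b) Free chlorine required for 1.6 ppm HOCl: 1.6 / 0.4427 = 3.614 ppm.
(b) FC to add: 3.614 − 0.4 = 3.214 mg/L as Cl₂.
(b) Cl₂ equivalent: 3.214 mg/L × 1,880,000 L = 6043 g.
(b) Product at 57.2% available Cl: 6043 / 0.572 = 10,560 g.

(a) 23.4 kg; (b) 10.6 kg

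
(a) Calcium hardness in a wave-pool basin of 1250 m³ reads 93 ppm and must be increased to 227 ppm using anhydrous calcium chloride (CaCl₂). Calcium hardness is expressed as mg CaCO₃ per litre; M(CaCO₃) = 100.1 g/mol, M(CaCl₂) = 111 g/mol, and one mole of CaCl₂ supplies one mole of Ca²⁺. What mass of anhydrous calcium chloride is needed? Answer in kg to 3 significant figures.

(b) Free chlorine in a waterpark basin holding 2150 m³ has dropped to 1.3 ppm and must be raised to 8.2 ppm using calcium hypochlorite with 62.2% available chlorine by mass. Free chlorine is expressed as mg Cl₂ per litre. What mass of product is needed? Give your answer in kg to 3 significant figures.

(a) 186 kg; (b) 23.9 kg

(a) Volume: 1250 m³ = 1,250,000 L.
(a) Hardness to add: (227 − 93) = 134 mg/L as CaCO₃ × 1,250,000 L = 167,500 g as CaCO₃.
(a) Moles of Ca²⁺ (1 mol Ca²⁺ ≡ 1 mol CaCO₃): 167,500 / 100.1 g/mol = 1673 mol.
(a) Mass of CaCl₂: 1673 × 111 = 185,700 g.

(b) Volume: 2150 m³ = 2,150,000 L.
(b) Chlorine deficit: 8.2 − 1.3 = 6.9 ppm = 6.9 mg/L as Cl₂.
(b) Cl₂ equivalent needed: 6.9 mg/L × 2,150,000 L = 14,840,000 mg = 14,840 g.
(b) Product at 62.2% available chlorine: 14,840 / 0.622 = 23,850 g.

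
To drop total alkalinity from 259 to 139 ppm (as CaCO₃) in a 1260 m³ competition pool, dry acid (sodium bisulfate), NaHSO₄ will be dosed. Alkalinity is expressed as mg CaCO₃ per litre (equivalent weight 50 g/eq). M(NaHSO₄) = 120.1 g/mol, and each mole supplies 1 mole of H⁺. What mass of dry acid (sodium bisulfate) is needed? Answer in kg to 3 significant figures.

363 kg

Volume: 1260 m³ = 1,260,000 L.
Alkalinity to neutralize: (259 − 139) = 120 mg/L as CaCO₃ × 1,260,000 L = 151,200 g as CaCO₃.
Equivalents of H⁺ required: 151,200 ÷ 50 g/eq = 3024 eq = 3024 mol NaHSO₄.
Mass of NaHSO₄: 3024 × 120.1 = 363,200 g.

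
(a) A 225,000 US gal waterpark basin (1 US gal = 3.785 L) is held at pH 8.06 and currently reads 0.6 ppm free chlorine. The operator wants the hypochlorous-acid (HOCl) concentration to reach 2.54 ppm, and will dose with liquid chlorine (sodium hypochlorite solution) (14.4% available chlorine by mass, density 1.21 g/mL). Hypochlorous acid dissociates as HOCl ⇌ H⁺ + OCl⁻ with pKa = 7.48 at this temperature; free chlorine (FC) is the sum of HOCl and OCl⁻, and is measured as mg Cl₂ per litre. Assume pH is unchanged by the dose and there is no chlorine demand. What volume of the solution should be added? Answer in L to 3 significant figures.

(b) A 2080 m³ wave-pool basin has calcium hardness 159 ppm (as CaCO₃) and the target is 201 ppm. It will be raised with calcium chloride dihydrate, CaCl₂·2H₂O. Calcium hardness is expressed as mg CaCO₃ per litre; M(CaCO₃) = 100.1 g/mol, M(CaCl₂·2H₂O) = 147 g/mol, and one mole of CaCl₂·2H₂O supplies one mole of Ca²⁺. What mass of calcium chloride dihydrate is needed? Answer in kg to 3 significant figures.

(a) 56.7 L; (b) 128 kg

(a) Volume: 225,000 US gal × 3.785 L/gal = 851,625 L.
(a) [OCl⁻]/[HOCl] = 10^(pH − pKa) = 10^(8.06 − 7.48) = 3.802; fraction as HOCl = 1/(1 + 3.802) = 0.2083.
(a) Free chlorine required for 2.54 ppm HOCl: 2.54 / 0.2083 = 12.2 ppm.
(a) FC to add: 12.2 − 0.6 = 11.6 mg/L as Cl₂.
(a) Cl₂ equivalent: 11.6 mg/L × 851,625 L = 9876 g.
(a) Product at 14.4% available Cl: 9876 / 0.144 = 68,580 g.
(a) Volume: 68,580 g ÷ 1.21 g/mL = 56,680 mL.

(b) Volume: 2080 m³ = 2,080,000 L.
(b) Hardness to add: (201 − 159) = 42 mg/L as CaCO₃ × 2,080,000 L = 87,360 g as CaCO₃.
(b) Moles of Ca²⁺ (1 mol Ca²⁺ ≡ 1 mol CaCO₃): 87,360 / 100.1 g/mol = 872.7 mol.
(b) Mass of CaCl₂·2H₂O: 872.7 × 147 = 128,300 g.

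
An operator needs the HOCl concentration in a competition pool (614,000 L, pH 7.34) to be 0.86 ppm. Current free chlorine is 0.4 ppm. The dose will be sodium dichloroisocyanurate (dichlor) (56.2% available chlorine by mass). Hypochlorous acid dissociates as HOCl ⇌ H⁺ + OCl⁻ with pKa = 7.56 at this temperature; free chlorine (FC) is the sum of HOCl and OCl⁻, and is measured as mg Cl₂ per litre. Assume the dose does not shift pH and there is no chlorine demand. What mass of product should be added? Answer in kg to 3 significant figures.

1.07 kg

[OCl⁻]/[HOCl] = 10^(pH − pKa) = 10^(7.34 − 7.56) = 0.6026; fraction as HOCl = 1/(1 + 0.6026) = 0.624.
Free chlorine required for 0.86 ppm HOCl: 0.86 / 0.624 = 1.378 ppm.
FC to add: 1.378 − 0.4 = 0.9782 mg/L as Cl₂.
Cl₂ equivalent: 0.9782 mg/L × 614,000 L = 600.6 g.
Product at 56.2% available Cl: 600.6 / 0.562 = 1069 g.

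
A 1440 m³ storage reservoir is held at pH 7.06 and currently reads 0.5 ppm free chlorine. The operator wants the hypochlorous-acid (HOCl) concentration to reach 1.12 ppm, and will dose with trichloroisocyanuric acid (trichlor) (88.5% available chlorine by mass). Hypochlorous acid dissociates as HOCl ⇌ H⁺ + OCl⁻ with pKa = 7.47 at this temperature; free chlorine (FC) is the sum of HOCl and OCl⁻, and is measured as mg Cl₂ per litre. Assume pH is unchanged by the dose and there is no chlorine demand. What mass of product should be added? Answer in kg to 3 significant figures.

1.72 kg

Volume: 1440 m³ = 1,440,000 L.
[OCl⁻]/[HOCl] = 10^(pH − pKa) = 10^(7.06 − 7.47) = 0.389; fraction as HOCl = 1/(1 + 0.389) = 0.7199.
Free chlorine required for 1.12 ppm HOCl: 1.12 / 0.7199 = 1.556 ppm.
FC to add: 1.556 − 0.5 = 1.056 mg/L as Cl₂.
Cl₂ equivalent: 1.056 mg/L × 1,440,000 L = 1520 g.
Product at 88.5% available Cl: 1520 / 0.885 = 1718 g.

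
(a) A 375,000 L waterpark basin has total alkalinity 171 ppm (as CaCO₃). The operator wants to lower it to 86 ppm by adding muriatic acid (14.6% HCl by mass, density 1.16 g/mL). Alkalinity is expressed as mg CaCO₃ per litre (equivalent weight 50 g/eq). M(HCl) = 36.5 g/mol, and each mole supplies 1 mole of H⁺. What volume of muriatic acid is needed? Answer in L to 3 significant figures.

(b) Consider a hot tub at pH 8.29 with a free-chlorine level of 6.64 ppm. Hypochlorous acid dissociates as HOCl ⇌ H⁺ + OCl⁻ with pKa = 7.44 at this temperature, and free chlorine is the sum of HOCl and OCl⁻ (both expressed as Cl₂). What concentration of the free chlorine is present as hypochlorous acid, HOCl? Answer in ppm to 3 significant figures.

(a) 137 L; (b) 0.822 ppm

(a) Alkalinity to neutralize: (171 − 86) = 85 mg/L as CaCO₃ × 375,000 L = 31,880 g as CaCO₃.
(a) Equivalents of H⁺ required: 31,880 ÷ 50 g/eq = 637.5 eq = 637.5 mol HCl.
(a) Mass of HCl: 637.5 × 36.5 = 23,270 g.
(a) Mass of 14.6% solution: 23,270 / 0.146 = 159,400 g.
(a) Volume: 159,400 g ÷ 1.16 g/mL = 137,400 mL.

(b) [OCl⁻]/[HOCl] = 10^(pH − pKa) = 10^(8.29 − 7.44) = 10^0.85 = 7.079.
(b) Fraction as HOCl = 1 / (1 + 7.079) = 0.1238.
(b) HOCl = 0.1238 × 6.64 ppm = 0.8218 ppm.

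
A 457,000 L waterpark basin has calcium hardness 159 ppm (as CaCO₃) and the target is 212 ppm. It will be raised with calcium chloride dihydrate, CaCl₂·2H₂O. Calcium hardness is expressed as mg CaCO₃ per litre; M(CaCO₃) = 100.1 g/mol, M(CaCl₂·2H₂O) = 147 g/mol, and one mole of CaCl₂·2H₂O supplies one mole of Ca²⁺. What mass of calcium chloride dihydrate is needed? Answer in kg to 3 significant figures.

Hardness to add: (212 − 159) = 53 mg/L as CaCO₃ × 457,000 L = 24,220 g as CaCO₃.
Moles of Ca²⁺ (1 mol Ca²⁺ ≡ 1 mol CaCO₃): 24,220 / 100.1 g/mol = 242 mol.
Mass of CaCl₂·2H₂O: 242 × 147 = 35,570 g.

35.6 kg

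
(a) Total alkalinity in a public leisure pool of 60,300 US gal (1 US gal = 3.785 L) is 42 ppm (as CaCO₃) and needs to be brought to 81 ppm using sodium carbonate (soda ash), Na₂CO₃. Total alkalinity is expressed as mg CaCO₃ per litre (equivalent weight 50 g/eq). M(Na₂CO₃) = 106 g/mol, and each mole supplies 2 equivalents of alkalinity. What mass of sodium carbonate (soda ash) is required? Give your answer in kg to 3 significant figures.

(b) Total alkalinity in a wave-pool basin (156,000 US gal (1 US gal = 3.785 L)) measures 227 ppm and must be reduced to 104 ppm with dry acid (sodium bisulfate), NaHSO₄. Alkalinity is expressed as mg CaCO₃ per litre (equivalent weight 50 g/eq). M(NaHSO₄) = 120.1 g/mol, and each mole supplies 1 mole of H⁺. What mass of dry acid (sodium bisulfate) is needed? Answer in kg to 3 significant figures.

(a) 9.44 kg; (b) 174 kg

(a) Volume: 60,300 US gal × 3.785 L/gal = 228,236 L.
(a) Alkalinity to add: (81 − 42) = 39 mg/L as CaCO₃ × 228,236 L = 8901 g as CaCO₃.
(a) Equivalents: 8901 g ÷ 50 g/eq = 178 eq.
(a) Each mole of Na₂CO₃ supplies 2 eq, so 178 / 2 = 89.01 mol.
(a) Mass: 89.01 mol × 106 g/mol = 9435 g.

(b) Volume: 156,000 US gal × 3.785 L/gal = 590,460 L.
(b) Alkalinity to neutralize: (227 − 104) = 123 mg/L as CaCO₃ × 590,460 L = 72,630 g as CaCO₃.
(b) Equivalents of H⁺ required: 72,630 ÷ 50 g/eq = 1453 eq = 1453 mol NaHSO₄.
(b) Mass of NaHSO₄: 1453 × 120.1 = 174,400 g.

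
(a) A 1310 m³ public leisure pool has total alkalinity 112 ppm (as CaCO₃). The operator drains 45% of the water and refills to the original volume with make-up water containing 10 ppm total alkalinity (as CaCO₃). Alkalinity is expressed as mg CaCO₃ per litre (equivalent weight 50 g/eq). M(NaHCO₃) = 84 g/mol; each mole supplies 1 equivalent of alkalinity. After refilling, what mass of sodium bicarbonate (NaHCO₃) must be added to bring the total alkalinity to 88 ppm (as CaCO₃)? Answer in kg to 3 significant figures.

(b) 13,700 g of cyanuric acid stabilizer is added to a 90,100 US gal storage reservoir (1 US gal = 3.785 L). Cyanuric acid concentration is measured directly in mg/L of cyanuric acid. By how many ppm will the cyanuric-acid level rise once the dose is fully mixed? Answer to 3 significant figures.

(a) 48.2 kg; (b) 40.2 ppm

(a) Volume: 1310 m³ = 1,310,000 L.
(a) After draining 45% and refilling: 112 × 0.55 + 10 × 0.45 = 66.1 ppm.
(a) Deficit to target: 88 − 66.1 = 21.9 mg/L.
(a) As CaCO₃: 21.9 mg/L × 1,310,000 L = 28,690 g; ÷ 50 g/eq ÷ 1 = 573.8 mol NaHCO₃.
(a) Mass: 573.8 × 84 = 48,200 g.

(b) Volume: 90,100 US gal × 3.785 L/gal = 341,028 L.
(b) Rise: 13,700 g / 341,028 L × 1000 = 40.17 mg/L.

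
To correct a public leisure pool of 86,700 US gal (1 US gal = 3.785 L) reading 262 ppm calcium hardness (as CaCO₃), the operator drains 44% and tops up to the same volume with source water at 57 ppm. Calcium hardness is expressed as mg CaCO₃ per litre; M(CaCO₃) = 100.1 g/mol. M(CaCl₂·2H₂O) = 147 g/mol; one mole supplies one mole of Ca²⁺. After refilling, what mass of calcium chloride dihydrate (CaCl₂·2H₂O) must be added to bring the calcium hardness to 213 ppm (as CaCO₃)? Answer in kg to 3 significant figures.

19.9 kg

Volume: 86,700 US gal × 3.785 L/gal = 328,160 L.
After draining 44% and refilling: 262 × 0.56 + 57 × 0.44 = 171.8 ppm.
Deficit to target: 213 − 171.8 = 41.2 mg/L.
As CaCO₃: 41.2 mg/L × 328,160 L = 13,520 g; ÷ 100.1 = 135.1 mol Ca²⁺.
Mass: 135.1 × 147 = 19,850 g.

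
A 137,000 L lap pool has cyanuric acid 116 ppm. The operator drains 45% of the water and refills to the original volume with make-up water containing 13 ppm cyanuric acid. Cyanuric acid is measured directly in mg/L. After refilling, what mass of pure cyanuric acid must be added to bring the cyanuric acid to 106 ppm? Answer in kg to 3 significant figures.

4.98 kg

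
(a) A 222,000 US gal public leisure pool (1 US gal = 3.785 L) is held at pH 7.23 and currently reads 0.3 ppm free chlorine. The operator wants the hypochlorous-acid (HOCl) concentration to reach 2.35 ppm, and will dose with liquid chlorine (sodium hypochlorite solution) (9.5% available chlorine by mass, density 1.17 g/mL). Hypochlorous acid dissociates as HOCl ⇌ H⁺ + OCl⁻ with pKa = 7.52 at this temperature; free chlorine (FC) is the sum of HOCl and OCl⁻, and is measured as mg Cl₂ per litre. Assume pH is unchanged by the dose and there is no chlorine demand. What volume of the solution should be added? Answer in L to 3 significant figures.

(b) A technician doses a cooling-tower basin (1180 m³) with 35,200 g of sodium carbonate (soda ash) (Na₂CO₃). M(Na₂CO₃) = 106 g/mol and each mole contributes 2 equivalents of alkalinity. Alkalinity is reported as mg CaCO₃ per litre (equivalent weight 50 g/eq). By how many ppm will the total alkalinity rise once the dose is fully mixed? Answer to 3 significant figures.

(a) 24.6 L; (b) 28.1 ppm

(a) Volume: 222,000 US gal × 3.785 L/gal = 840,270 L.
(a) [OCl⁻]/[HOCl] = 10^(pH − pKa) = 10^(7.23 − 7.52) = 0.5129; fraction as HOCl = 1/(1 + 0.5129) = 0.661.
(a) Free chlorine required for 2.35 ppm HOCl: 2.35 / 0.661 = 3.555 ppm.
(a) FC to add: 3.555 − 0.3 = 3.255 mg/L as Cl₂.
(a) Cl₂ equivalent: 3.255 mg/L × 840,270 L = 2735 g.
(a) Product at 9.5% available Cl: 2735 / 0.095 = 28,790 g.
(a) Volume: 28,790 g ÷ 1.17 g/mL = 24,610 mL.

(b) Volume: 1180 m³ = 1,180,000 L.
(b) Moles of Na₂CO₃: 35,200 g ÷ 106 g/mol = 332.1 mol → 664.2 eq of alkalinity.
(b) As CaCO₃: 664.2 eq × 50 g/eq = 33,210 g.
(b) Rise: 33,210 g / 1,180,000 L × 1000 = 28.14 mg/L.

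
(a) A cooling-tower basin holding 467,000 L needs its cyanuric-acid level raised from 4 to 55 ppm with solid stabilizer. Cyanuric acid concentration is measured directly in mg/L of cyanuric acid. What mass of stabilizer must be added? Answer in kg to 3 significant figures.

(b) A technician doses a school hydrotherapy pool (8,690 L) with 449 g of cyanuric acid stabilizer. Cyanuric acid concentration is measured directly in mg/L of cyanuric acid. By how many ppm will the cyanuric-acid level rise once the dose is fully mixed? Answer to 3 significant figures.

(a) CYA to add: (55 − 4) = 51 mg/L × 467,000 L = 23,820 g cyanuric acid.

(b) Rise: 449 g / 8,690 L × 1000 = 51.67 mg/L.

(a) 23.8 kg; (b) 51.7 ppm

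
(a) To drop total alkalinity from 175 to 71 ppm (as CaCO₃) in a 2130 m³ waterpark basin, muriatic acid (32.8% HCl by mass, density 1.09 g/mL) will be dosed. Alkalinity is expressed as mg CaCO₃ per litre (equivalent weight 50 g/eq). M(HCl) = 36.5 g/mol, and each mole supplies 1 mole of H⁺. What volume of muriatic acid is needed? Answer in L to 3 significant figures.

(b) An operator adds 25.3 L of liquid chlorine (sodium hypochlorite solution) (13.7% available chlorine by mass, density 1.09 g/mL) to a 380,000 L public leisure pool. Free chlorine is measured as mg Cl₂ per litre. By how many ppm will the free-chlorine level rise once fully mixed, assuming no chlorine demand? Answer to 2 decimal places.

(a) Volume: 2130 m³ = 2,130,000 L.
(a) Alkalinity to neutralize: (175 − 71) = 104 mg/L as CaCO₃ × 2,130,000 L = 221,500 g as CaCO₃.
(a) Equivalents of H⁺ required: 221,500 ÷ 50 g/eq = 4430 eq = 4430 mol HCl.
(a) Mass of HCl: 4430 × 36.5 = 161,700 g.
(a) Mass of 32.8% solution: 161,700 / 0.328 = 493,000 g.
(a) Volume: 493,000 g ÷ 1.09 g/mL = 452,300 mL.

(b) Mass of solution: 25.3 L × 1000 mL/L × 1.09 g/mL = 27,580 g.
(b) Available chlorine delivered: 27,580 g × 0.137 = 3778 g as Cl₂.
(b) Concentration rise: 3778 g / 380,000 L = 9.942 mg/L = 9.94 ppm.

(a) 452 L; (b) 9.94 ppm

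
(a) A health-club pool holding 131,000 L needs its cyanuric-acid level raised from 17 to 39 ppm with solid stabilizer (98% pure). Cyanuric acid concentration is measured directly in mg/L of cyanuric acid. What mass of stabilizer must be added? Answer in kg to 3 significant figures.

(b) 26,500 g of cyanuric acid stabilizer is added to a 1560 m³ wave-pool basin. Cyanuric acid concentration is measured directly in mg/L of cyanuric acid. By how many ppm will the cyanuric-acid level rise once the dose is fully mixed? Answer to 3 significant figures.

(a) 2.94 kg; (b) 17.0 ppm

(a) CYA to add: (39 − 17) = 22 mg/L × 131,000 L = 2882 g cyanuric acid.
(a) At 98% purity: 2882 / 0.98 = 2941 g product.

(b) Volume: 1560 m³ = 1,560,000 L.
(b) Rise: 26,500 g / 1,560,000 L × 1000 = 16.99 mg/L.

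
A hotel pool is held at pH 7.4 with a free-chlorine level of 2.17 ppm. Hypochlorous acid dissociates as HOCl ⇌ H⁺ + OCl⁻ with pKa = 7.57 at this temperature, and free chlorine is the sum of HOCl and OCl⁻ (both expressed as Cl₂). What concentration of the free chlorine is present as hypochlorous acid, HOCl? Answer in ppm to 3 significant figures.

1.29 ppm

[OCl⁻]/[HOCl] = 10^(pH − pKa) = 10^(7.4 − 7.57) = 10^-0.17 = 0.6761.
Fraction as HOCl = 1 / (1 + 0.6761) = 0.5966.
HOCl = 0.5966 × 2.17 ppm = 1.295 ppm.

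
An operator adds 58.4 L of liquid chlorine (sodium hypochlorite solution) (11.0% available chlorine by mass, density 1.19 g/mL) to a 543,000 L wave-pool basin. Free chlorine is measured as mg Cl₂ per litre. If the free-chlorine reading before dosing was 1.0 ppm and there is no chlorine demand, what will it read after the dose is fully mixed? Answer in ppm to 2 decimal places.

Mass of solution: 58.4 L × 1000 mL/L × 1.19 g/mL = 69,500 g.
Available chlorine delivered: 69,500 g × 0.11 = 7645 g as Cl₂.
Concentration rise: 7645 g / 543,000 L = 14.08 mg/L = 14.08 ppm.
Final FC: 1.0 + 14.08 = 15.08 ppm.

15.08 ppm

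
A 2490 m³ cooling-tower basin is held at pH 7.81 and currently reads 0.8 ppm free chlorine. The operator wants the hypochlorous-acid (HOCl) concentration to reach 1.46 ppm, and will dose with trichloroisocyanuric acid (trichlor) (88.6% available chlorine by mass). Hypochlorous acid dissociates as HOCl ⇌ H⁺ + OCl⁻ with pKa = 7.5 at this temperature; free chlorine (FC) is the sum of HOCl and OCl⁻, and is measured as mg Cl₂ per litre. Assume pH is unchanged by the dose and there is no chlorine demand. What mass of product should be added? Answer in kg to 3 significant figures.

Volume: 2490 m³ = 2,490,000 L.
[OCl⁻]/[HOCl] = 10^(pH − pKa) = 10^(7.81 − 7.5) = 2.042; fraction as HOCl = 1/(1 + 2.042) = 0.3288.
Free chlorine required for 1.46 ppm HOCl: 1.46 / 0.3288 = 4.441 ppm.
FC to add: 4.441 − 0.8 = 3.641 mg/L as Cl₂.
Cl₂ equivalent: 3.641 mg/L × 2,490,000 L = 9066 g.
Product at 88.6% available Cl: 9066 / 0.886 = 10,230 g.

10.2 kg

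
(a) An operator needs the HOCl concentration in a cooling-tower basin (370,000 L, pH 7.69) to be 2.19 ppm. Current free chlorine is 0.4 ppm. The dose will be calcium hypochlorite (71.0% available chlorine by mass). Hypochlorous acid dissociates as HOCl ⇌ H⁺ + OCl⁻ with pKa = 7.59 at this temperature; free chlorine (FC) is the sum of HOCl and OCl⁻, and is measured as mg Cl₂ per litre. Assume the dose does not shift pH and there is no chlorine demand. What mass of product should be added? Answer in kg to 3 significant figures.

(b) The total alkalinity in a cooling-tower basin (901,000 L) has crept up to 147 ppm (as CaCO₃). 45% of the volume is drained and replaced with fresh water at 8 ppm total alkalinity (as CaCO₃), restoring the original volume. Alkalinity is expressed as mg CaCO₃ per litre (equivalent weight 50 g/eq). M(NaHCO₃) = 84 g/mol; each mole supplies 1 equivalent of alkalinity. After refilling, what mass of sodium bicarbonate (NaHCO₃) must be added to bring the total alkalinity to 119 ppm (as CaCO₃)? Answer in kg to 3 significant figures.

(a) 2.37 kg; (b) 52.3 kg

(a) [OCl⁻]/[HOCl] = 10^(pH − pKa) = 10^(7.69 − 7.59) = 1.259; fraction as HOCl = 1/(1 + 1.259) = 0.4427.
(a) Free chlorine required for 2.19 ppm HOCl: 2.19 / 0.4427 = 4.947 ppm.
(a) FC to add: 4.947 − 0.4 = 4.547 mg/L as Cl₂.
(a) Cl₂ equivalent: 4.547 mg/L × 370,000 L = 1682 g.
(a) Product at 71.0% available Cl: 1682 / 0.71 = 2370 g.

(b) After draining 45% and refilling: 147 × 0.55 + 8 × 0.45 = 84.45 ppm.
(b) Deficit to target: 119 − 84.45 = 34.55 mg/L.
(b) As CaCO₃: 34.55 mg/L × 901,000 L = 31,130 g; ÷ 50 g/eq ÷ 1 = 622.6 mol NaHCO₃.
(b) Mass: 622.6 × 84 = 52,300 g.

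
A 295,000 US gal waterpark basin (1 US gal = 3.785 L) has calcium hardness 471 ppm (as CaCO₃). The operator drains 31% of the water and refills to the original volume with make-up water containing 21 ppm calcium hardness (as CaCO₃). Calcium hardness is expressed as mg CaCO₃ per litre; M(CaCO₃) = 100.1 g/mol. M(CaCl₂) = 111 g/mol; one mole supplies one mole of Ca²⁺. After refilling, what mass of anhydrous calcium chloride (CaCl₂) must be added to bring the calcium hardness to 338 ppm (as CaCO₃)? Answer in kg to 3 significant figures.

Volume: 295,000 US gal × 3.785 L/gal = 1,116,575 L.
After draining 31% and refilling: 471 × 0.69 + 21 × 0.31 = 331.5 ppm.
Deficit to target: 338 − 331.5 = 6.5 mg/L.
As CaCO₃: 6.5 mg/L × 1,116,575 L = 7258 g; ÷ 100.1 = 72.5 mol Ca²⁺.
Mass: 72.5 × 111 = 8048 g.

8.05 kg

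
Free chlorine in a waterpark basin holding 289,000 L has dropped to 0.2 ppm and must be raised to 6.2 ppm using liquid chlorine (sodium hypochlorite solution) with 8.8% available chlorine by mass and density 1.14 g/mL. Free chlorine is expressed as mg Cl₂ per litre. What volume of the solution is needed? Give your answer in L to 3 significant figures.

17.3 L

Chlorine deficit: 6.2 − 0.2 = 6 ppm = 6 mg/L as Cl₂.
Cl₂ equivalent needed: 6 mg/L × 289,000 L = 1,734,000 mg = 1734 g.
Product at 8.8% available chlorine: 1734 / 0.088 = 19,700 g.
Volume at density 1.14 g/mL: 19,700 g ÷ 1.14 g/mL = 17,280 mL.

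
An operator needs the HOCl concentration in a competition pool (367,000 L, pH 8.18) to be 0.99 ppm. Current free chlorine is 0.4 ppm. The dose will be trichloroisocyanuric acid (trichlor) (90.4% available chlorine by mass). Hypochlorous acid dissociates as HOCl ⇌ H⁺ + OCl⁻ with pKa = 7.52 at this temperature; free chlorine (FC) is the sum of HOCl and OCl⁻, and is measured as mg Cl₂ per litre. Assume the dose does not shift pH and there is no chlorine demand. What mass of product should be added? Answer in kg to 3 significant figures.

[OCl⁻]/[HOCl] = 10^(pH − pKa) = 10^(8.18 − 7.52) = 4.571; fraction as HOCl = 1/(1 + 4.571) = 0.1795.
Free chlorine required for 0.99 ppm HOCl: 0.99 / 0.1795 = 5.515 ppm.
FC to add: 5.515 − 0.4 = 5.115 mg/L as Cl₂.
Cl₂ equivalent: 5.115 mg/L × 367,000 L = 1877 g.
Product at 90.4% available Cl: 1877 / 0.904 = 2077 g.

2.08 kg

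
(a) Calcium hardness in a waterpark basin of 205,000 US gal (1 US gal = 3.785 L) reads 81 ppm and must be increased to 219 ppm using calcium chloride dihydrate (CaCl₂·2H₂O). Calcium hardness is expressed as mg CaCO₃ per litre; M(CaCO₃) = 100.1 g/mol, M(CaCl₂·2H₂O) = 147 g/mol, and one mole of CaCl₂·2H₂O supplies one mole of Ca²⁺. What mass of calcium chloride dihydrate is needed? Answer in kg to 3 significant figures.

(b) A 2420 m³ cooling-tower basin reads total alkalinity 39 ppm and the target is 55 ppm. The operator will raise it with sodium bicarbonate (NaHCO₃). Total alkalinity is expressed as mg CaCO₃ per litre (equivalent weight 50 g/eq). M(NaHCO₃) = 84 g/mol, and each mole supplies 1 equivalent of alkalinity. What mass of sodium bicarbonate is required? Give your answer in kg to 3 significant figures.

(a) Volume: 205,000 US gal × 3.785 L/gal = 775,925 L.
(a) Hardness to add: (219 − 81) = 138 mg/L as CaCO₃ × 775,925 L = 107,100 g as CaCO₃.
(a) Moles of Ca²⁺ (1 mol Ca²⁺ ≡ 1 mol CaCO₃): 107,100 / 100.1 g/mol = 1070 mol.
(a) Mass of CaCl₂·2H₂O: 1070 × 147 = 157,200 g.

(b) Volume: 2420 m³ = 2,420,000 L.
(b) Alkalinity to add: (55 − 39) = 16 mg/L as CaCO₃ × 2,420,000 L = 38,720 g as CaCO₃.
(b) Equivalents: 38,720 g ÷ 50 g/eq = 774.4 eq.
(b) NaHCO₃ supplies 1 eq per mole → 774.4 mol.
(b) Mass: 774.4 mol × 84 g/mol = 65,050 g.

(a) 157 kg; (b) 65.0 kg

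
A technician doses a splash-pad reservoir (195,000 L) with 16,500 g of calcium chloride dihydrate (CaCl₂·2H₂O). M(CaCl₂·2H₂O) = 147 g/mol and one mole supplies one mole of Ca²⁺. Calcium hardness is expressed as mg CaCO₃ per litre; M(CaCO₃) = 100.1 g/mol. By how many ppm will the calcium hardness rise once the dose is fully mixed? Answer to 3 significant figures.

57.6 ppm

Moles of Ca²⁺: 16,500 g ÷ 147 g/mol = 112.2 mol.
As CaCO₃: 112.2 mol × 100.1 g/mol = 11,240 g.
Rise: 11,240 g / 195,000 L × 1000 = 57.62 mg/L.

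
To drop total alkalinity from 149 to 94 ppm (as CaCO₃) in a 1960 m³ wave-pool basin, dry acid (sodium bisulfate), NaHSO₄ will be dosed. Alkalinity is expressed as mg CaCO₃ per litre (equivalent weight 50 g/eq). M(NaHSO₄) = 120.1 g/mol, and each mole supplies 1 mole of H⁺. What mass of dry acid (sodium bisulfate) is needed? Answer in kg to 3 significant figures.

Volume: 1960 m³ = 1,960,000 L.
Alkalinity to neutralize: (149 − 94) = 55 mg/L as CaCO₃ × 1,960,000 L = 107,800 g as CaCO₃.
Equivalents of H⁺ required: 107,800 ÷ 50 g/eq = 2156 eq = 2156 mol NaHSO₄.
Mass of NaHSO₄: 2156 × 120.1 = 258,900 g.

259 kg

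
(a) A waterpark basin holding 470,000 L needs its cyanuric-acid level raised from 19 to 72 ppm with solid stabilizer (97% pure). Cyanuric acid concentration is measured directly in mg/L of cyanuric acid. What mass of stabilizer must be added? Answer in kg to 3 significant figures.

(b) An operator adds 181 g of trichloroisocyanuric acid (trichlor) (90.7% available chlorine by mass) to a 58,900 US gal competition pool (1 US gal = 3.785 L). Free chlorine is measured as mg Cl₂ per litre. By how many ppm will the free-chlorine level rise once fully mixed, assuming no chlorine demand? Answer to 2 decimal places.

(a) 25.7 kg; (b) 0.74 ppm

(a) CYA to add: (72 − 19) = 53 mg/L × 470,000 L = 24,910 g cyanuric acid.
(a) At 97% purity: 24,910 / 0.97 = 25,680 g product.

(b) Volume: 58,900 US gal × 3.785 L/gal = 222,936 L.
(b) Available chlorine delivered: 181 g × 0.907 = 164.2 g as Cl₂.
(b) Concentration rise: 164.2 g / 222,936 L = 0.7364 mg/L = 0.74 ppm.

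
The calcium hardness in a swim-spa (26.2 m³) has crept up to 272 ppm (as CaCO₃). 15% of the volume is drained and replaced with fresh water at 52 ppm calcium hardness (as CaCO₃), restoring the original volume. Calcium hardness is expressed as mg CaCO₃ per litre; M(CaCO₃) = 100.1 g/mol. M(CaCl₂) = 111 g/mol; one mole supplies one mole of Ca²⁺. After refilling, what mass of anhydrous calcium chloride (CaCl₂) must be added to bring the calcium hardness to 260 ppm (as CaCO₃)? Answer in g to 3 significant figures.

610 g

Volume: 26.2 m³ = 26,200 L.
After draining 15% and refilling: 272 × 0.85 + 52 × 0.15 = 239 ppm.
Deficit to target: 260 − 239 = 21 mg/L.
As CaCO₃: 21 mg/L × 26,200 L = 550.2 g; ÷ 100.1 = 5.497 mol Ca²⁺.
Mass: 5.497 × 111 = 610.1 g.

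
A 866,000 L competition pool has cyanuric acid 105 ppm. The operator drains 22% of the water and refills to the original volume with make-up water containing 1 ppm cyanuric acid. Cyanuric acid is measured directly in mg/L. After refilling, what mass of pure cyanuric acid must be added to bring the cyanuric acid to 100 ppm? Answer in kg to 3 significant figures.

15.5 kg

After draining 22% and refilling: 105 × 0.78 + 1 × 0.22 = 82.12 ppm.
Deficit to target: 100 − 82.12 = 17.88 mg/L.
Mass: 17.88 mg/L × 866,000 L = 15,480 g cyanuric acid.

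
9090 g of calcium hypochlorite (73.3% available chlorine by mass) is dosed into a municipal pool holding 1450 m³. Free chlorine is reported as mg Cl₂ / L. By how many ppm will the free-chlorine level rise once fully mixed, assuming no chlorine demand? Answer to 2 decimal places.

Volume: 1450 m³ = 1,450,000 L.
Available chlorine delivered: 9090 g × 0.733 = 6663 g as Cl₂.
Concentration rise: 6663 g / 1,450,000 L = 4.595 mg/L = 4.60 ppm.

4.60 ppm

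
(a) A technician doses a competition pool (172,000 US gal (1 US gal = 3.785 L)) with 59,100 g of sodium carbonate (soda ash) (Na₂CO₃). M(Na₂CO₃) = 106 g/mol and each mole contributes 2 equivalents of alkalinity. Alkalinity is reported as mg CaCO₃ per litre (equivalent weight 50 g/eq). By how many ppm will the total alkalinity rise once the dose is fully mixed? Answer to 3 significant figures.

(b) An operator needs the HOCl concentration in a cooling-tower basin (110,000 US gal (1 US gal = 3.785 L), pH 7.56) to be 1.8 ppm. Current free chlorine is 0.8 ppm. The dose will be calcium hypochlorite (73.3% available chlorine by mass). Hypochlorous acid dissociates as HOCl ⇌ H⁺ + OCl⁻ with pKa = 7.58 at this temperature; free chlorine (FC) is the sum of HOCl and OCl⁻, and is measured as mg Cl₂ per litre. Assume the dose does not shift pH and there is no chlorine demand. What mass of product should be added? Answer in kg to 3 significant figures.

(a) 85.6 ppm; (b) 1.54 kg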